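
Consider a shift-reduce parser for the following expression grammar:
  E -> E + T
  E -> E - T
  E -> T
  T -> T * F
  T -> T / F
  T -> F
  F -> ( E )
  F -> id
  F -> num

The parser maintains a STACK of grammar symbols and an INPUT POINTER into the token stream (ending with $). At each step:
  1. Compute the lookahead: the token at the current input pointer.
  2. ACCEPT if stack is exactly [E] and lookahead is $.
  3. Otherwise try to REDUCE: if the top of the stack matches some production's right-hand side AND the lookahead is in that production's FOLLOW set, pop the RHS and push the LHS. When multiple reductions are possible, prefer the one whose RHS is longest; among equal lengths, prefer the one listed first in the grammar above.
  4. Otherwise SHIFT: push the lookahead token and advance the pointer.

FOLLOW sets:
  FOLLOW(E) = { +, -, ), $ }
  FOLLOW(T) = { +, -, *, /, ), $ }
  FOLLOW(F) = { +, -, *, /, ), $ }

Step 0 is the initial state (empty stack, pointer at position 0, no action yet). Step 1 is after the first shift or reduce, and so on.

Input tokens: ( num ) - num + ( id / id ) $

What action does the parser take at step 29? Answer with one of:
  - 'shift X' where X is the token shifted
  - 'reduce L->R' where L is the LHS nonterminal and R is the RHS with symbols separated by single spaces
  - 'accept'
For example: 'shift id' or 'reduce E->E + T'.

Answer: accept

Derivation:
Step 1: shift (. Stack=[(] ptr=1 lookahead=num remaining=[num ) - num + ( id / id ) $]
Step 2: shift num. Stack=[( num] ptr=2 lookahead=) remaining=[) - num + ( id / id ) $]
Step 3: reduce F->num. Stack=[( F] ptr=2 lookahead=) remaining=[) - num + ( id / id ) $]
Step 4: reduce T->F. Stack=[( T] ptr=2 lookahead=) remaining=[) - num + ( id / id ) $]
Step 5: reduce E->T. Stack=[( E] ptr=2 lookahead=) remaining=[) - num + ( id / id ) $]
Step 6: shift ). Stack=[( E )] ptr=3 lookahead=- remaining=[- num + ( id / id ) $]
Step 7: reduce F->( E ). Stack=[F] ptr=3 lookahead=- remaining=[- num + ( id / id ) $]
Step 8: reduce T->F. Stack=[T] ptr=3 lookahead=- remaining=[- num + ( id / id ) $]
Step 9: reduce E->T. Stack=[E] ptr=3 lookahead=- remaining=[- num + ( id / id ) $]
Step 10: shift -. Stack=[E -] ptr=4 lookahead=num remaining=[num + ( id / id ) $]
Step 11: shift num. Stack=[E - num] ptr=5 lookahead=+ remaining=[+ ( id / id ) $]
Step 12: reduce F->num. Stack=[E - F] ptr=5 lookahead=+ remaining=[+ ( id / id ) $]
Step 13: reduce T->F. Stack=[E - T] ptr=5 lookahead=+ remaining=[+ ( id / id ) $]
Step 14: reduce E->E - T. Stack=[E] ptr=5 lookahead=+ remaining=[+ ( id / id ) $]
Step 15: shift +. Stack=[E +] ptr=6 lookahead=( remaining=[( id / id ) $]
Step 16: shift (. Stack=[E + (] ptr=7 lookahead=id remaining=[id / id ) $]
Step 17: shift id. Stack=[E + ( id] ptr=8 lookahead=/ remaining=[/ id ) $]
Step 18: reduce F->id. Stack=[E + ( F] ptr=8 lookahead=/ remaining=[/ id ) $]
Step 19: reduce T->F. Stack=[E + ( T] ptr=8 lookahead=/ remaining=[/ id ) $]
Step 20: shift /. Stack=[E + ( T /] ptr=9 lookahead=id remaining=[id ) $]
Step 21: shift id. Stack=[E + ( T / id] ptr=10 lookahead=) remaining=[) $]
Step 22: reduce F->id. Stack=[E + ( T / F] ptr=10 lookahead=) remaining=[) $]
Step 23: reduce T->T / F. Stack=[E + ( T] ptr=10 lookahead=) remaining=[) $]
Step 24: reduce E->T. Stack=[E + ( E] ptr=10 lookahead=) remaining=[) $]
Step 25: shift ). Stack=[E + ( E )] ptr=11 lookahead=$ remaining=[$]
Step 26: reduce F->( E ). Stack=[E + F] ptr=11 lookahead=$ remaining=[$]
Step 27: reduce T->F. Stack=[E + T] ptr=11 lookahead=$ remaining=[$]
Step 28: reduce E->E + T. Stack=[E] ptr=11 lookahead=$ remaining=[$]
Step 29: accept. Stack=[E] ptr=11 lookahead=$ remaining=[$]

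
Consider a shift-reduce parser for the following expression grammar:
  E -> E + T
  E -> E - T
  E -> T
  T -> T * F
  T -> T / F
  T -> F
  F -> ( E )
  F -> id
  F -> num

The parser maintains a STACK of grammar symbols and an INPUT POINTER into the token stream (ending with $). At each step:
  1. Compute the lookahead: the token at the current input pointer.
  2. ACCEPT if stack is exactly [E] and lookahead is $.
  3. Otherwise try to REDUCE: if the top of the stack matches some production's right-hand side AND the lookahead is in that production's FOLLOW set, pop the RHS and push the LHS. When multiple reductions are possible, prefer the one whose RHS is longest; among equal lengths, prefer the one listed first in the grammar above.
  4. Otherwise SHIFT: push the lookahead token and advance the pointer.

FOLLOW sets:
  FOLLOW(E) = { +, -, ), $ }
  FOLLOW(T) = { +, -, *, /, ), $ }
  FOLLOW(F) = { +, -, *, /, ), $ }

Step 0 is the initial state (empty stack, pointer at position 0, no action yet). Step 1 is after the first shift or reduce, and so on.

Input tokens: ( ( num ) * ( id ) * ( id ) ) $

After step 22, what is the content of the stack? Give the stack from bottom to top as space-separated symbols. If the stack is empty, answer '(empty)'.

Step 1: shift (. Stack=[(] ptr=1 lookahead=( remaining=[( num ) * ( id ) * ( id ) ) $]
Step 2: shift (. Stack=[( (] ptr=2 lookahead=num remaining=[num ) * ( id ) * ( id ) ) $]
Step 3: shift num. Stack=[( ( num] ptr=3 lookahead=) remaining=[) * ( id ) * ( id ) ) $]
Step 4: reduce F->num. Stack=[( ( F] ptr=3 lookahead=) remaining=[) * ( id ) * ( id ) ) $]
Step 5: reduce T->F. Stack=[( ( T] ptr=3 lookahead=) remaining=[) * ( id ) * ( id ) ) $]
Step 6: reduce E->T. Stack=[( ( E] ptr=3 lookahead=) remaining=[) * ( id ) * ( id ) ) $]
Step 7: shift ). Stack=[( ( E )] ptr=4 lookahead=* remaining=[* ( id ) * ( id ) ) $]
Step 8: reduce F->( E ). Stack=[( F] ptr=4 lookahead=* remaining=[* ( id ) * ( id ) ) $]
Step 9: reduce T->F. Stack=[( T] ptr=4 lookahead=* remaining=[* ( id ) * ( id ) ) $]
Step 10: shift *. Stack=[( T *] ptr=5 lookahead=( remaining=[( id ) * ( id ) ) $]
Step 11: shift (. Stack=[( T * (] ptr=6 lookahead=id remaining=[id ) * ( id ) ) $]
Step 12: shift id. Stack=[( T * ( id] ptr=7 lookahead=) remaining=[) * ( id ) ) $]
Step 13: reduce F->id. Stack=[( T * ( F] ptr=7 lookahead=) remaining=[) * ( id ) ) $]
Step 14: reduce T->F. Stack=[( T * ( T] ptr=7 lookahead=) remaining=[) * ( id ) ) $]
Step 15: reduce E->T. Stack=[( T * ( E] ptr=7 lookahead=) remaining=[) * ( id ) ) $]
Step 16: shift ). Stack=[( T * ( E )] ptr=8 lookahead=* remaining=[* ( id ) ) $]
Step 17: reduce F->( E ). Stack=[( T * F] ptr=8 lookahead=* remaining=[* ( id ) ) $]
Step 18: reduce T->T * F. Stack=[( T] ptr=8 lookahead=* remaining=[* ( id ) ) $]
Step 19: shift *. Stack=[( T *] ptr=9 lookahead=( remaining=[( id ) ) $]
Step 20: shift (. Stack=[( T * (] ptr=10 lookahead=id remaining=[id ) ) $]
Step 21: shift id. Stack=[( T * ( id] ptr=11 lookahead=) remaining=[) ) $]
Step 22: reduce F->id. Stack=[( T * ( F] ptr=11 lookahead=) remaining=[) ) $]

Answer: ( T * ( F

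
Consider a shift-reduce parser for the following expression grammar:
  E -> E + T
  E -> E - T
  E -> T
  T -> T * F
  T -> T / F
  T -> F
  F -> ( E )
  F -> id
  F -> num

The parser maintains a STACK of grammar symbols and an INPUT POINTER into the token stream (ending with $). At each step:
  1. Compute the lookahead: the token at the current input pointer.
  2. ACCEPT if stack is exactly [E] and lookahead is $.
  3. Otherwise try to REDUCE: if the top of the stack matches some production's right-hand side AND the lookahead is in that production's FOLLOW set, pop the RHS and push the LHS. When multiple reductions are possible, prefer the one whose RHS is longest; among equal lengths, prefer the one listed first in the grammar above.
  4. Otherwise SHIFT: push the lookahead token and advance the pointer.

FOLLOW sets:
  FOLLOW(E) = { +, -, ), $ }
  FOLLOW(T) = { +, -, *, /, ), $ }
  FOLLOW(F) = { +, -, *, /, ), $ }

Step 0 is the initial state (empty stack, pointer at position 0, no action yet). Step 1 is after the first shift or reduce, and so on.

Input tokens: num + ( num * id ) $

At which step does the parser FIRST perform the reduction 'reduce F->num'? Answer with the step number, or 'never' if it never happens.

Answer: 2

Derivation:
Step 1: shift num. Stack=[num] ptr=1 lookahead=+ remaining=[+ ( num * id ) $]
Step 2: reduce F->num. Stack=[F] ptr=1 lookahead=+ remaining=[+ ( num * id ) $]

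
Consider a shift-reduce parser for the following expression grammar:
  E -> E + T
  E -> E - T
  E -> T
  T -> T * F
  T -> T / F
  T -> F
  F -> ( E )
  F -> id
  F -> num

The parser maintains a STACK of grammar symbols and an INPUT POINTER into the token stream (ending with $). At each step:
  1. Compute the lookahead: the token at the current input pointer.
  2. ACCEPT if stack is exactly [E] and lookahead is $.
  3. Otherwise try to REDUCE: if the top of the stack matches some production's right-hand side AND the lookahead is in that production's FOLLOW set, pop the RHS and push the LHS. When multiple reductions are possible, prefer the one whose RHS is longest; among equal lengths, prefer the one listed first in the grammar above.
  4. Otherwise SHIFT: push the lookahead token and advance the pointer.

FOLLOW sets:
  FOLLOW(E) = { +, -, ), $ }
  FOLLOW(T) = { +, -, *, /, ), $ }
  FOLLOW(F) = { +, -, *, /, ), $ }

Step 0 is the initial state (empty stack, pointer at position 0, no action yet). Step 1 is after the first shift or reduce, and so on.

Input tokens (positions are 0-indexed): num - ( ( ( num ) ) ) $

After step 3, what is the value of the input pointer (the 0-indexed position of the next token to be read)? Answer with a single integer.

Answer: 1

Derivation:
Step 1: shift num. Stack=[num] ptr=1 lookahead=- remaining=[- ( ( ( num ) ) ) $]
Step 2: reduce F->num. Stack=[F] ptr=1 lookahead=- remaining=[- ( ( ( num ) ) ) $]
Step 3: reduce T->F. Stack=[T] ptr=1 lookahead=- remaining=[- ( ( ( num ) ) ) $]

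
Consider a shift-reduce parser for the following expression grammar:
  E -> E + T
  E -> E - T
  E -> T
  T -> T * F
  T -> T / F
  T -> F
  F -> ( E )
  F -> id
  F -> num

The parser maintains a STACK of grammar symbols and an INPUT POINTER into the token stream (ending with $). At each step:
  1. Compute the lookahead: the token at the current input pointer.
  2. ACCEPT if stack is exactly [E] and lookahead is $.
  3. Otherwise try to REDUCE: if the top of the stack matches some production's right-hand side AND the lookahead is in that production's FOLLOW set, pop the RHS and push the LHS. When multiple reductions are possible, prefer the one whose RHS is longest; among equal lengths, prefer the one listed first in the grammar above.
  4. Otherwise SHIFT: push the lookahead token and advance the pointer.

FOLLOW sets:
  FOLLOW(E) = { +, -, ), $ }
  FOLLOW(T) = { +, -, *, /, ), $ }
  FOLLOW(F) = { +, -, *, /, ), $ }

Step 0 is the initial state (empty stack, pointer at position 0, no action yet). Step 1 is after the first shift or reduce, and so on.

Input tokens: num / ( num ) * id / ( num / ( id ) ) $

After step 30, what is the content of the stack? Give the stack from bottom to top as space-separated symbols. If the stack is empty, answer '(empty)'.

Answer: T / ( T

Derivation:
Step 1: shift num. Stack=[num] ptr=1 lookahead=/ remaining=[/ ( num ) * id / ( num / ( id ) ) $]
Step 2: reduce F->num. Stack=[F] ptr=1 lookahead=/ remaining=[/ ( num ) * id / ( num / ( id ) ) $]
Step 3: reduce T->F. Stack=[T] ptr=1 lookahead=/ remaining=[/ ( num ) * id / ( num / ( id ) ) $]
Step 4: shift /. Stack=[T /] ptr=2 lookahead=( remaining=[( num ) * id / ( num / ( id ) ) $]
Step 5: shift (. Stack=[T / (] ptr=3 lookahead=num remaining=[num ) * id / ( num / ( id ) ) $]
Step 6: shift num. Stack=[T / ( num] ptr=4 lookahead=) remaining=[) * id / ( num / ( id ) ) $]
Step 7: reduce F->num. Stack=[T / ( F] ptr=4 lookahead=) remaining=[) * id / ( num / ( id ) ) $]
Step 8: reduce T->F. Stack=[T / ( T] ptr=4 lookahead=) remaining=[) * id / ( num / ( id ) ) $]
Step 9: reduce E->T. Stack=[T / ( E] ptr=4 lookahead=) remaining=[) * id / ( num / ( id ) ) $]
Step 10: shift ). Stack=[T / ( E )] ptr=5 lookahead=* remaining=[* id / ( num / ( id ) ) $]
Step 11: reduce F->( E ). Stack=[T / F] ptr=5 lookahead=* remaining=[* id / ( num / ( id ) ) $]
Step 12: reduce T->T / F. Stack=[T] ptr=5 lookahead=* remaining=[* id / ( num / ( id ) ) $]
Step 13: shift *. Stack=[T *] ptr=6 lookahead=id remaining=[id / ( num / ( id ) ) $]
Step 14: shift id. Stack=[T * id] ptr=7 lookahead=/ remaining=[/ ( num / ( id ) ) $]
Step 15: reduce F->id. Stack=[T * F] ptr=7 lookahead=/ remaining=[/ ( num / ( id ) ) $]
Step 16: reduce T->T * F. Stack=[T] ptr=7 lookahead=/ remaining=[/ ( num / ( id ) ) $]
Step 17: shift /. Stack=[T /] ptr=8 lookahead=( remaining=[( num / ( id ) ) $]
Step 18: shift (. Stack=[T / (] ptr=9 lookahead=num remaining=[num / ( id ) ) $]
Step 19: shift num. Stack=[T / ( num] ptr=10 lookahead=/ remaining=[/ ( id ) ) $]
Step 20: reduce F->num. Stack=[T / ( F] ptr=10 lookahead=/ remaining=[/ ( id ) ) $]
Step 21: reduce T->F. Stack=[T / ( T] ptr=10 lookahead=/ remaining=[/ ( id ) ) $]
Step 22: shift /. Stack=[T / ( T /] ptr=11 lookahead=( remaining=[( id ) ) $]
Step 23: shift (. Stack=[T / ( T / (] ptr=12 lookahead=id remaining=[id ) ) $]
Step 24: shift id. Stack=[T / ( T / ( id] ptr=13 lookahead=) remaining=[) ) $]
Step 25: reduce F->id. Stack=[T / ( T / ( F] ptr=13 lookahead=) remaining=[) ) $]
Step 26: reduce T->F. Stack=[T / ( T / ( T] ptr=13 lookahead=) remaining=[) ) $]
Step 27: reduce E->T. Stack=[T / ( T / ( E] ptr=13 lookahead=) remaining=[) ) $]
Step 28: shift ). Stack=[T / ( T / ( E )] ptr=14 lookahead=) remaining=[) $]
Step 29: reduce F->( E ). Stack=[T / ( T / F] ptr=14 lookahead=) remaining=[) $]
Step 30: reduce T->T / F. Stack=[T / ( T] ptr=14 lookahead=) remaining=[) $]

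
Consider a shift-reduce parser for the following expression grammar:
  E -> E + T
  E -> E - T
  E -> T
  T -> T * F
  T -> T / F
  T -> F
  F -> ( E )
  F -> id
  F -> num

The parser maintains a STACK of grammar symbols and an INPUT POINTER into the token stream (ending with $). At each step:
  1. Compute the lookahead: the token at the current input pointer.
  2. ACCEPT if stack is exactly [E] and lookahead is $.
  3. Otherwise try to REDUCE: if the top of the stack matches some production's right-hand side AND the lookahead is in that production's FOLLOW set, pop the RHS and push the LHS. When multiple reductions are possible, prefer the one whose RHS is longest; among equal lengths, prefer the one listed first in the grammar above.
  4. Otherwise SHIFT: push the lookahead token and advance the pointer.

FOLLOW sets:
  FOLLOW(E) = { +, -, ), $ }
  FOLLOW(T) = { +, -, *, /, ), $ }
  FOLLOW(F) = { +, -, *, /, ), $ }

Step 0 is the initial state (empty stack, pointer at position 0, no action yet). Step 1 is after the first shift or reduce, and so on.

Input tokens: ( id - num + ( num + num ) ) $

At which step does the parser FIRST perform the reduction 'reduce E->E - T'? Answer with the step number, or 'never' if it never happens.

Answer: 10

Derivation:
Step 1: shift (. Stack=[(] ptr=1 lookahead=id remaining=[id - num + ( num + num ) ) $]
Step 2: shift id. Stack=[( id] ptr=2 lookahead=- remaining=[- num + ( num + num ) ) $]
Step 3: reduce F->id. Stack=[( F] ptr=2 lookahead=- remaining=[- num + ( num + num ) ) $]
Step 4: reduce T->F. Stack=[( T] ptr=2 lookahead=- remaining=[- num + ( num + num ) ) $]
Step 5: reduce E->T. Stack=[( E] ptr=2 lookahead=- remaining=[- num + ( num + num ) ) $]
Step 6: shift -. Stack=[( E -] ptr=3 lookahead=num remaining=[num + ( num + num ) ) $]
Step 7: shift num. Stack=[( E - num] ptr=4 lookahead=+ remaining=[+ ( num + num ) ) $]
Step 8: reduce F->num. Stack=[( E - F] ptr=4 lookahead=+ remaining=[+ ( num + num ) ) $]
Step 9: reduce T->F. Stack=[( E - T] ptr=4 lookahead=+ remaining=[+ ( num + num ) ) $]
Step 10: reduce E->E - T. Stack=[( E] ptr=4 lookahead=+ remaining=[+ ( num + num ) ) $]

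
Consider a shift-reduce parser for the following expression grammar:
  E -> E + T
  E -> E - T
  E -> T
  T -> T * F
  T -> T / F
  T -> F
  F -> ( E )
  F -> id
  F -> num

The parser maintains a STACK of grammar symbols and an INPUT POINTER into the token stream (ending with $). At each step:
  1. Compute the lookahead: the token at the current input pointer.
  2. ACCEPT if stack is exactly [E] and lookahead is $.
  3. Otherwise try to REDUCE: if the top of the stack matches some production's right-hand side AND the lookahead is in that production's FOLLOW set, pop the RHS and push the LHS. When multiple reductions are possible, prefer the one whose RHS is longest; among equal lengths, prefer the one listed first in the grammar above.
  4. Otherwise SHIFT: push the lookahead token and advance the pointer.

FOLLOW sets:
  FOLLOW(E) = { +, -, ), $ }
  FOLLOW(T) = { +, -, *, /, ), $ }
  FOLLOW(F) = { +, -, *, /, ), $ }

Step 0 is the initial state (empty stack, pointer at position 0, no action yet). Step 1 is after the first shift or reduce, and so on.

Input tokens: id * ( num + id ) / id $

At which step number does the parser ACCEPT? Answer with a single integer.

Step 1: shift id. Stack=[id] ptr=1 lookahead=* remaining=[* ( num + id ) / id $]
Step 2: reduce F->id. Stack=[F] ptr=1 lookahead=* remaining=[* ( num + id ) / id $]
Step 3: reduce T->F. Stack=[T] ptr=1 lookahead=* remaining=[* ( num + id ) / id $]
Step 4: shift *. Stack=[T *] ptr=2 lookahead=( remaining=[( num + id ) / id $]
Step 5: shift (. Stack=[T * (] ptr=3 lookahead=num remaining=[num + id ) / id $]
Step 6: shift num. Stack=[T * ( num] ptr=4 lookahead=+ remaining=[+ id ) / id $]
Step 7: reduce F->num. Stack=[T * ( F] ptr=4 lookahead=+ remaining=[+ id ) / id $]
Step 8: reduce T->F. Stack=[T * ( T] ptr=4 lookahead=+ remaining=[+ id ) / id $]
Step 9: reduce E->T. Stack=[T * ( E] ptr=4 lookahead=+ remaining=[+ id ) / id $]
Step 10: shift +. Stack=[T * ( E +] ptr=5 lookahead=id remaining=[id ) / id $]
Step 11: shift id. Stack=[T * ( E + id] ptr=6 lookahead=) remaining=[) / id $]
Step 12: reduce F->id. Stack=[T * ( E + F] ptr=6 lookahead=) remaining=[) / id $]
Step 13: reduce T->F. Stack=[T * ( E + T] ptr=6 lookahead=) remaining=[) / id $]
Step 14: reduce E->E + T. Stack=[T * ( E] ptr=6 lookahead=) remaining=[) / id $]
Step 15: shift ). Stack=[T * ( E )] ptr=7 lookahead=/ remaining=[/ id $]
Step 16: reduce F->( E ). Stack=[T * F] ptr=7 lookahead=/ remaining=[/ id $]
Step 17: reduce T->T * F. Stack=[T] ptr=7 lookahead=/ remaining=[/ id $]
Step 18: shift /. Stack=[T /] ptr=8 lookahead=id remaining=[id $]
Step 19: shift id. Stack=[T / id] ptr=9 lookahead=$ remaining=[$]
Step 20: reduce F->id. Stack=[T / F] ptr=9 lookahead=$ remaining=[$]
Step 21: reduce T->T / F. Stack=[T] ptr=9 lookahead=$ remaining=[$]
Step 22: reduce E->T. Stack=[E] ptr=9 lookahead=$ remaining=[$]
Step 23: accept. Stack=[E] ptr=9 lookahead=$ remaining=[$]

Answer: 23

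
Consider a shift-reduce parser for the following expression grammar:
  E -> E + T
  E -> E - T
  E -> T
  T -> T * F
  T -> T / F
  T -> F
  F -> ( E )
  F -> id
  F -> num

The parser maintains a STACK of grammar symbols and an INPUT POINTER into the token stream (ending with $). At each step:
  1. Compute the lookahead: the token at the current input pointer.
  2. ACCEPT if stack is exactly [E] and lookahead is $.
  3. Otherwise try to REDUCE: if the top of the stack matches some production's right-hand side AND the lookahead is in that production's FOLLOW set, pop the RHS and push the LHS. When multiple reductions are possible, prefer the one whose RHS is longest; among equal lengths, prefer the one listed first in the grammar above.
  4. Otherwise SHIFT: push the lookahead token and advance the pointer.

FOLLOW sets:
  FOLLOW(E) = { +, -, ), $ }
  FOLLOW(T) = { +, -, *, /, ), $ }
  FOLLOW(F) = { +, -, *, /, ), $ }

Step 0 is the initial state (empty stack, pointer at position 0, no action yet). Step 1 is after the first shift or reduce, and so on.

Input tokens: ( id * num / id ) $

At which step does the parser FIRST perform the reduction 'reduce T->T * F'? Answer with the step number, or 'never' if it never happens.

Answer: 8

Derivation:
Step 1: shift (. Stack=[(] ptr=1 lookahead=id remaining=[id * num / id ) $]
Step 2: shift id. Stack=[( id] ptr=2 lookahead=* remaining=[* num / id ) $]
Step 3: reduce F->id. Stack=[( F] ptr=2 lookahead=* remaining=[* num / id ) $]
Step 4: reduce T->F. Stack=[( T] ptr=2 lookahead=* remaining=[* num / id ) $]
Step 5: shift *. Stack=[( T *] ptr=3 lookahead=num remaining=[num / id ) $]
Step 6: shift num. Stack=[( T * num] ptr=4 lookahead=/ remaining=[/ id ) $]
Step 7: reduce F->num. Stack=[( T * F] ptr=4 lookahead=/ remaining=[/ id ) $]
Step 8: reduce T->T * F. Stack=[( T] ptr=4 lookahead=/ remaining=[/ id ) $]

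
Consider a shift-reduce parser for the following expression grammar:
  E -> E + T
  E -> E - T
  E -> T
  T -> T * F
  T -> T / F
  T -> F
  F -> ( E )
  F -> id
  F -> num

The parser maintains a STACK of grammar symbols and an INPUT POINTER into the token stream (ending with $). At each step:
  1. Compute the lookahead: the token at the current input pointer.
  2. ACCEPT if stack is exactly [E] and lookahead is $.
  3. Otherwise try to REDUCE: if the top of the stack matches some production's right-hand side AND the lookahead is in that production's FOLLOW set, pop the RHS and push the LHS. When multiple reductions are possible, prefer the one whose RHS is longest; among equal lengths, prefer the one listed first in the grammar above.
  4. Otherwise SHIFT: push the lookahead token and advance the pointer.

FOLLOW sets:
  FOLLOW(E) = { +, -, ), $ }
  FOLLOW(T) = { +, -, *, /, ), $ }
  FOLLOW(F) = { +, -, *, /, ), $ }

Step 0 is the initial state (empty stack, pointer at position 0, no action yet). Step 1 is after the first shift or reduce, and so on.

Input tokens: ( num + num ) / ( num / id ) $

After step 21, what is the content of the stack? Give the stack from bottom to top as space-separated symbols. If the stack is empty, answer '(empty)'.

Answer: T / ( T / F

Derivation:
Step 1: shift (. Stack=[(] ptr=1 lookahead=num remaining=[num + num ) / ( num / id ) $]
Step 2: shift num. Stack=[( num] ptr=2 lookahead=+ remaining=[+ num ) / ( num / id ) $]
Step 3: reduce F->num. Stack=[( F] ptr=2 lookahead=+ remaining=[+ num ) / ( num / id ) $]
Step 4: reduce T->F. Stack=[( T] ptr=2 lookahead=+ remaining=[+ num ) / ( num / id ) $]
Step 5: reduce E->T. Stack=[( E] ptr=2 lookahead=+ remaining=[+ num ) / ( num / id ) $]
Step 6: shift +. Stack=[( E +] ptr=3 lookahead=num remaining=[num ) / ( num / id ) $]
Step 7: shift num. Stack=[( E + num] ptr=4 lookahead=) remaining=[) / ( num / id ) $]
Step 8: reduce F->num. Stack=[( E + F] ptr=4 lookahead=) remaining=[) / ( num / id ) $]
Step 9: reduce T->F. Stack=[( E + T] ptr=4 lookahead=) remaining=[) / ( num / id ) $]
Step 10: reduce E->E + T. Stack=[( E] ptr=4 lookahead=) remaining=[) / ( num / id ) $]
Step 11: shift ). Stack=[( E )] ptr=5 lookahead=/ remaining=[/ ( num / id ) $]
Step 12: reduce F->( E ). Stack=[F] ptr=5 lookahead=/ remaining=[/ ( num / id ) $]
Step 13: reduce T->F. Stack=[T] ptr=5 lookahead=/ remaining=[/ ( num / id ) $]
Step 14: shift /. Stack=[T /] ptr=6 lookahead=( remaining=[( num / id ) $]
Step 15: shift (. Stack=[T / (] ptr=7 lookahead=num remaining=[num / id ) $]
Step 16: shift num. Stack=[T / ( num] ptr=8 lookahead=/ remaining=[/ id ) $]
Step 17: reduce F->num. Stack=[T / ( F] ptr=8 lookahead=/ remaining=[/ id ) $]
Step 18: reduce T->F. Stack=[T / ( T] ptr=8 lookahead=/ remaining=[/ id ) $]
Step 19: shift /. Stack=[T / ( T /] ptr=9 lookahead=id remaining=[id ) $]
Step 20: shift id. Stack=[T / ( T / id] ptr=10 lookahead=) remaining=[) $]
Step 21: reduce F->id. Stack=[T / ( T / F] ptr=10 lookahead=) remaining=[) $]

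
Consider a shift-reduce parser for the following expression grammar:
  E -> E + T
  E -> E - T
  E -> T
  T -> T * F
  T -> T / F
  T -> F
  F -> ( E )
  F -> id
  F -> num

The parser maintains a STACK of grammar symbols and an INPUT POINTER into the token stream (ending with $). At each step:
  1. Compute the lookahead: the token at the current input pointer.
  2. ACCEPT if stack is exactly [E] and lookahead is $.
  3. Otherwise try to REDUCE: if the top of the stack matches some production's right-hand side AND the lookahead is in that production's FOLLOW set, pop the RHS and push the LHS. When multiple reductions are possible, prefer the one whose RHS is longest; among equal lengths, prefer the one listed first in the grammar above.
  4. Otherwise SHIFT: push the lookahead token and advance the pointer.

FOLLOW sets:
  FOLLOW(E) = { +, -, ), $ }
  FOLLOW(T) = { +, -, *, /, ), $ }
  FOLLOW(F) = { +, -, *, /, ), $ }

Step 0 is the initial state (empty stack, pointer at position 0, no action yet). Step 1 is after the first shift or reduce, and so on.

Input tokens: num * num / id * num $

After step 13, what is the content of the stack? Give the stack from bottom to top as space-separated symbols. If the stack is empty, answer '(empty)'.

Answer: T * num

Derivation:
Step 1: shift num. Stack=[num] ptr=1 lookahead=* remaining=[* num / id * num $]
Step 2: reduce F->num. Stack=[F] ptr=1 lookahead=* remaining=[* num / id * num $]
Step 3: reduce T->F. Stack=[T] ptr=1 lookahead=* remaining=[* num / id * num $]
Step 4: shift *. Stack=[T *] ptr=2 lookahead=num remaining=[num / id * num $]
Step 5: shift num. Stack=[T * num] ptr=3 lookahead=/ remaining=[/ id * num $]
Step 6: reduce F->num. Stack=[T * F] ptr=3 lookahead=/ remaining=[/ id * num $]
Step 7: reduce T->T * F. Stack=[T] ptr=3 lookahead=/ remaining=[/ id * num $]
Step 8: shift /. Stack=[T /] ptr=4 lookahead=id remaining=[id * num $]
Step 9: shift id. Stack=[T / id] ptr=5 lookahead=* remaining=[* num $]
Step 10: reduce F->id. Stack=[T / F] ptr=5 lookahead=* remaining=[* num $]
Step 11: reduce T->T / F. Stack=[T] ptr=5 lookahead=* remaining=[* num $]
Step 12: shift *. Stack=[T *] ptr=6 lookahead=num remaining=[num $]
Step 13: shift num. Stack=[T * num] ptr=7 lookahead=$ remaining=[$]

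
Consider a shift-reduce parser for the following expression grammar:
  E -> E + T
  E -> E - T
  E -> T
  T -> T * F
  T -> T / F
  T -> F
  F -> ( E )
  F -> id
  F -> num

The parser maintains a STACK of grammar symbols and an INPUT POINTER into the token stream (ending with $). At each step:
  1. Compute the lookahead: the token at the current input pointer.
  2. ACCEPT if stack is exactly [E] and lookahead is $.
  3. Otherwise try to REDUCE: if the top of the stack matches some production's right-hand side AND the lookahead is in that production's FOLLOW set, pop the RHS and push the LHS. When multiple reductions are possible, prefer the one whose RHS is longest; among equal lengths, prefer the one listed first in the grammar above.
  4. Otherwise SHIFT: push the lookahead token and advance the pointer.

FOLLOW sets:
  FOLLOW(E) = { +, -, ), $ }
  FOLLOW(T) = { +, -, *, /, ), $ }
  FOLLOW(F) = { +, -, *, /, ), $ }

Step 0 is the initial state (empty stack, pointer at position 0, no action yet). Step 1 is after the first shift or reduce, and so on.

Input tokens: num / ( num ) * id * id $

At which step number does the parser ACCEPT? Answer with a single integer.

Answer: 22

Derivation:
Step 1: shift num. Stack=[num] ptr=1 lookahead=/ remaining=[/ ( num ) * id * id $]
Step 2: reduce F->num. Stack=[F] ptr=1 lookahead=/ remaining=[/ ( num ) * id * id $]
Step 3: reduce T->F. Stack=[T] ptr=1 lookahead=/ remaining=[/ ( num ) * id * id $]
Step 4: shift /. Stack=[T /] ptr=2 lookahead=( remaining=[( num ) * id * id $]
Step 5: shift (. Stack=[T / (] ptr=3 lookahead=num remaining=[num ) * id * id $]
Step 6: shift num. Stack=[T / ( num] ptr=4 lookahead=) remaining=[) * id * id $]
Step 7: reduce F->num. Stack=[T / ( F] ptr=4 lookahead=) remaining=[) * id * id $]
Step 8: reduce T->F. Stack=[T / ( T] ptr=4 lookahead=) remaining=[) * id * id $]
Step 9: reduce E->T. Stack=[T / ( E] ptr=4 lookahead=) remaining=[) * id * id $]
Step 10: shift ). Stack=[T / ( E )] ptr=5 lookahead=* remaining=[* id * id $]
Step 11: reduce F->( E ). Stack=[T / F] ptr=5 lookahead=* remaining=[* id * id $]
Step 12: reduce T->T / F. Stack=[T] ptr=5 lookahead=* remaining=[* id * id $]
Step 13: shift *. Stack=[T *] ptr=6 lookahead=id remaining=[id * id $]
Step 14: shift id. Stack=[T * id] ptr=7 lookahead=* remaining=[* id $]
Step 15: reduce F->id. Stack=[T * F] ptr=7 lookahead=* remaining=[* id $]
Step 16: reduce T->T * F. Stack=[T] ptr=7 lookahead=* remaining=[* id $]
Step 17: shift *. Stack=[T *] ptr=8 lookahead=id remaining=[id $]
Step 18: shift id. Stack=[T * id] ptr=9 lookahead=$ remaining=[$]
Step 19: reduce F->id. Stack=[T * F] ptr=9 lookahead=$ remaining=[$]
Step 20: reduce T->T * F. Stack=[T] ptr=9 lookahead=$ remaining=[$]
Step 21: reduce E->T. Stack=[E] ptr=9 lookahead=$ remaining=[$]
Step 22: accept. Stack=[E] ptr=9 lookahead=$ remaining=[$]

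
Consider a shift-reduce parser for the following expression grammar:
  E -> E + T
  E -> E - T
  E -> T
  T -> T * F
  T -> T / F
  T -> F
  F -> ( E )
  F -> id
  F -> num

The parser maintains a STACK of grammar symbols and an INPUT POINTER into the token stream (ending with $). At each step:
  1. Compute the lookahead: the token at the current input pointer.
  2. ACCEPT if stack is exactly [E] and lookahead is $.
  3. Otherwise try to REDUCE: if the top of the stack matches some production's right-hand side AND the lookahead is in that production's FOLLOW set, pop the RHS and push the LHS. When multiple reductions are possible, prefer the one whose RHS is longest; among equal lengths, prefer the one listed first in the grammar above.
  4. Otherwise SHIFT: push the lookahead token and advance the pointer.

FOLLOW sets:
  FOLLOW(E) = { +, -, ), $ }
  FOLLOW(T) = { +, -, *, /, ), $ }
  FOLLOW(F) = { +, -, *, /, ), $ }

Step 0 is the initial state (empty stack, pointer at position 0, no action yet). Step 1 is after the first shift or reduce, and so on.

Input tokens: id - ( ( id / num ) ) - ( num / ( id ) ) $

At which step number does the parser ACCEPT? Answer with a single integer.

Answer: 43

Derivation:
Step 1: shift id. Stack=[id] ptr=1 lookahead=- remaining=[- ( ( id / num ) ) - ( num / ( id ) ) $]
Step 2: reduce F->id. Stack=[F] ptr=1 lookahead=- remaining=[- ( ( id / num ) ) - ( num / ( id ) ) $]
Step 3: reduce T->F. Stack=[T] ptr=1 lookahead=- remaining=[- ( ( id / num ) ) - ( num / ( id ) ) $]
Step 4: reduce E->T. Stack=[E] ptr=1 lookahead=- remaining=[- ( ( id / num ) ) - ( num / ( id ) ) $]
Step 5: shift -. Stack=[E -] ptr=2 lookahead=( remaining=[( ( id / num ) ) - ( num / ( id ) ) $]
Step 6: shift (. Stack=[E - (] ptr=3 lookahead=( remaining=[( id / num ) ) - ( num / ( id ) ) $]
Step 7: shift (. Stack=[E - ( (] ptr=4 lookahead=id remaining=[id / num ) ) - ( num / ( id ) ) $]
Step 8: shift id. Stack=[E - ( ( id] ptr=5 lookahead=/ remaining=[/ num ) ) - ( num / ( id ) ) $]
Step 9: reduce F->id. Stack=[E - ( ( F] ptr=5 lookahead=/ remaining=[/ num ) ) - ( num / ( id ) ) $]
Step 10: reduce T->F. Stack=[E - ( ( T] ptr=5 lookahead=/ remaining=[/ num ) ) - ( num / ( id ) ) $]
Step 11: shift /. Stack=[E - ( ( T /] ptr=6 lookahead=num remaining=[num ) ) - ( num / ( id ) ) $]
Step 12: shift num. Stack=[E - ( ( T / num] ptr=7 lookahead=) remaining=[) ) - ( num / ( id ) ) $]
Step 13: reduce F->num. Stack=[E - ( ( T / F] ptr=7 lookahead=) remaining=[) ) - ( num / ( id ) ) $]
Step 14: reduce T->T / F. Stack=[E - ( ( T] ptr=7 lookahead=) remaining=[) ) - ( num / ( id ) ) $]
Step 15: reduce E->T. Stack=[E - ( ( E] ptr=7 lookahead=) remaining=[) ) - ( num / ( id ) ) $]
Step 16: shift ). Stack=[E - ( ( E )] ptr=8 lookahead=) remaining=[) - ( num / ( id ) ) $]
Step 17: reduce F->( E ). Stack=[E - ( F] ptr=8 lookahead=) remaining=[) - ( num / ( id ) ) $]
Step 18: reduce T->F. Stack=[E - ( T] ptr=8 lookahead=) remaining=[) - ( num / ( id ) ) $]
Step 19: reduce E->T. Stack=[E - ( E] ptr=8 lookahead=) remaining=[) - ( num / ( id ) ) $]
Step 20: shift ). Stack=[E - ( E )] ptr=9 lookahead=- remaining=[- ( num / ( id ) ) $]
Step 21: reduce F->( E ). Stack=[E - F] ptr=9 lookahead=- remaining=[- ( num / ( id ) ) $]
Step 22: reduce T->F. Stack=[E - T] ptr=9 lookahead=- remaining=[- ( num / ( id ) ) $]
Step 23: reduce E->E - T. Stack=[E] ptr=9 lookahead=- remaining=[- ( num / ( id ) ) $]
Step 24: shift -. Stack=[E -] ptr=10 lookahead=( remaining=[( num / ( id ) ) $]
Step 25: shift (. Stack=[E - (] ptr=11 lookahead=num remaining=[num / ( id ) ) $]
Step 26: shift num. Stack=[E - ( num] ptr=12 lookahead=/ remaining=[/ ( id ) ) $]
Step 27: reduce F->num. Stack=[E - ( F] ptr=12 lookahead=/ remaining=[/ ( id ) ) $]
Step 28: reduce T->F. Stack=[E - ( T] ptr=12 lookahead=/ remaining=[/ ( id ) ) $]
Step 29: shift /. Stack=[E - ( T /] ptr=13 lookahead=( remaining=[( id ) ) $]
Step 30: shift (. Stack=[E - ( T / (] ptr=14 lookahead=id remaining=[id ) ) $]
Step 31: shift id. Stack=[E - ( T / ( id] ptr=15 lookahead=) remaining=[) ) $]
Step 32: reduce F->id. Stack=[E - ( T / ( F] ptr=15 lookahead=) remaining=[) ) $]
Step 33: reduce T->F. Stack=[E - ( T / ( T] ptr=15 lookahead=) remaining=[) ) $]
Step 34: reduce E->T. Stack=[E - ( T / ( E] ptr=15 lookahead=) remaining=[) ) $]
Step 35: shift ). Stack=[E - ( T / ( E )] ptr=16 lookahead=) remaining=[) $]
Step 36: reduce F->( E ). Stack=[E - ( T / F] ptr=16 lookahead=) remaining=[) $]
Step 37: reduce T->T / F. Stack=[E - ( T] ptr=16 lookahead=) remaining=[) $]
Step 38: reduce E->T. Stack=[E - ( E] ptr=16 lookahead=) remaining=[) $]
Step 39: shift ). Stack=[E - ( E )] ptr=17 lookahead=$ remaining=[$]
Step 40: reduce F->( E ). Stack=[E - F] ptr=17 lookahead=$ remaining=[$]
Step 41: reduce T->F. Stack=[E - T] ptr=17 lookahead=$ remaining=[$]
Step 42: reduce E->E - T. Stack=[E] ptr=17 lookahead=$ remaining=[$]
Step 43: accept. Stack=[E] ptr=17 lookahead=$ remaining=[$]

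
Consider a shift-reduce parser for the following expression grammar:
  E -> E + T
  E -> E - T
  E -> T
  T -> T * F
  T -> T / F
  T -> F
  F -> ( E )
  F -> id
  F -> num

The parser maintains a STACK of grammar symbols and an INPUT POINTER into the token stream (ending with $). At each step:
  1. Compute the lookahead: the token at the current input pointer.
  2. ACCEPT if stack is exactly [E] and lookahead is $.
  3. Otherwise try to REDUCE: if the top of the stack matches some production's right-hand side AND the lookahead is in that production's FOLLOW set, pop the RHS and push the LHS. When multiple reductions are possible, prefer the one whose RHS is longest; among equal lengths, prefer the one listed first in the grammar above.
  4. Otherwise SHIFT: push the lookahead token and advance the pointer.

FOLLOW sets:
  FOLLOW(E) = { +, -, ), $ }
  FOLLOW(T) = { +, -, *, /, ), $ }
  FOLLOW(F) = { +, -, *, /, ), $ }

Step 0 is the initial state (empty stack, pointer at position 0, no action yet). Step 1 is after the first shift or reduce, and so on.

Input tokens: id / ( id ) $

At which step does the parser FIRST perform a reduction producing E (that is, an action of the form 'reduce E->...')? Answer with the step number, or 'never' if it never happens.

Step 1: shift id. Stack=[id] ptr=1 lookahead=/ remaining=[/ ( id ) $]
Step 2: reduce F->id. Stack=[F] ptr=1 lookahead=/ remaining=[/ ( id ) $]
Step 3: reduce T->F. Stack=[T] ptr=1 lookahead=/ remaining=[/ ( id ) $]
Step 4: shift /. Stack=[T /] ptr=2 lookahead=( remaining=[( id ) $]
Step 5: shift (. Stack=[T / (] ptr=3 lookahead=id remaining=[id ) $]
Step 6: shift id. Stack=[T / ( id] ptr=4 lookahead=) remaining=[) $]
Step 7: reduce F->id. Stack=[T / ( F] ptr=4 lookahead=) remaining=[) $]
Step 8: reduce T->F. Stack=[T / ( T] ptr=4 lookahead=) remaining=[) $]
Step 9: reduce E->T. Stack=[T / ( E] ptr=4 lookahead=) remaining=[) $]

Answer: 9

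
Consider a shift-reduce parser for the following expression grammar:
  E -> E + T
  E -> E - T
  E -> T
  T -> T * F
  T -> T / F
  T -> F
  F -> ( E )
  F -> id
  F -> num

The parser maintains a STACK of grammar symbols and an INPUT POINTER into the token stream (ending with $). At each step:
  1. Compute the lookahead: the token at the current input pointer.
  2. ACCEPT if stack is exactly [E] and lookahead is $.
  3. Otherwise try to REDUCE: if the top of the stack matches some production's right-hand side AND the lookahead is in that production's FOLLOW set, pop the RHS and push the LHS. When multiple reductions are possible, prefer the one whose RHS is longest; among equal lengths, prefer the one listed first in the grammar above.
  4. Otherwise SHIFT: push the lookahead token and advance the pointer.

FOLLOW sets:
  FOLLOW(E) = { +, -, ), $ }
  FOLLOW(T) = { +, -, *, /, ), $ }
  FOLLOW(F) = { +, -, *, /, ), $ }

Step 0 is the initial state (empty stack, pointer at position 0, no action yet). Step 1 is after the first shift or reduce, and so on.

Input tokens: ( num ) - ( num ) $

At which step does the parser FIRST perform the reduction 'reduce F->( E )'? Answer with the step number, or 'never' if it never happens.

Answer: 7

Derivation:
Step 1: shift (. Stack=[(] ptr=1 lookahead=num remaining=[num ) - ( num ) $]
Step 2: shift num. Stack=[( num] ptr=2 lookahead=) remaining=[) - ( num ) $]
Step 3: reduce F->num. Stack=[( F] ptr=2 lookahead=) remaining=[) - ( num ) $]
Step 4: reduce T->F. Stack=[( T] ptr=2 lookahead=) remaining=[) - ( num ) $]
Step 5: reduce E->T. Stack=[( E] ptr=2 lookahead=) remaining=[) - ( num ) $]
Step 6: shift ). Stack=[( E )] ptr=3 lookahead=- remaining=[- ( num ) $]
Step 7: reduce F->( E ). Stack=[F] ptr=3 lookahead=- remaining=[- ( num ) $]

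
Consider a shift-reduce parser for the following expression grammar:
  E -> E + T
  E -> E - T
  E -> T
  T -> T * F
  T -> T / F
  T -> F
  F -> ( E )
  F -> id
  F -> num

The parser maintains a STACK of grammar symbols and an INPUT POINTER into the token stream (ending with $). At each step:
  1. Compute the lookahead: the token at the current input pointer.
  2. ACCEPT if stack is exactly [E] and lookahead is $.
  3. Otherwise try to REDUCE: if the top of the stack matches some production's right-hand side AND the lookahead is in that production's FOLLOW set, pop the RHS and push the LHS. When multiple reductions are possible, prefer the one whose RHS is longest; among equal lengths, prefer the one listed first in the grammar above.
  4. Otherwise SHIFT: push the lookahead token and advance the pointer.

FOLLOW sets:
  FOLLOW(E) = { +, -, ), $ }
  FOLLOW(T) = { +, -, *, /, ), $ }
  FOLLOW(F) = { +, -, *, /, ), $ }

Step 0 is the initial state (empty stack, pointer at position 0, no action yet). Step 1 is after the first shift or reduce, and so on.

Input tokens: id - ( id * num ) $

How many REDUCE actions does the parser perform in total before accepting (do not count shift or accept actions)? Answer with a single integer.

Answer: 11

Derivation:
Step 1: shift id. Stack=[id] ptr=1 lookahead=- remaining=[- ( id * num ) $]
Step 2: reduce F->id. Stack=[F] ptr=1 lookahead=- remaining=[- ( id * num ) $]
Step 3: reduce T->F. Stack=[T] ptr=1 lookahead=- remaining=[- ( id * num ) $]
Step 4: reduce E->T. Stack=[E] ptr=1 lookahead=- remaining=[- ( id * num ) $]
Step 5: shift -. Stack=[E -] ptr=2 lookahead=( remaining=[( id * num ) $]
Step 6: shift (. Stack=[E - (] ptr=3 lookahead=id remaining=[id * num ) $]
Step 7: shift id. Stack=[E - ( id] ptr=4 lookahead=* remaining=[* num ) $]
Step 8: reduce F->id. Stack=[E - ( F] ptr=4 lookahead=* remaining=[* num ) $]
Step 9: reduce T->F. Stack=[E - ( T] ptr=4 lookahead=* remaining=[* num ) $]
Step 10: shift *. Stack=[E - ( T *] ptr=5 lookahead=num remaining=[num ) $]
Step 11: shift num. Stack=[E - ( T * num] ptr=6 lookahead=) remaining=[) $]
Step 12: reduce F->num. Stack=[E - ( T * F] ptr=6 lookahead=) remaining=[) $]
Step 13: reduce T->T * F. Stack=[E - ( T] ptr=6 lookahead=) remaining=[) $]
Step 14: reduce E->T. Stack=[E - ( E] ptr=6 lookahead=) remaining=[) $]
Step 15: shift ). Stack=[E - ( E )] ptr=7 lookahead=$ remaining=[$]
Step 16: reduce F->( E ). Stack=[E - F] ptr=7 lookahead=$ remaining=[$]
Step 17: reduce T->F. Stack=[E - T] ptr=7 lookahead=$ remaining=[$]
Step 18: reduce E->E - T. Stack=[E] ptr=7 lookahead=$ remaining=[$]
Step 19: accept. Stack=[E] ptr=7 lookahead=$ remaining=[$]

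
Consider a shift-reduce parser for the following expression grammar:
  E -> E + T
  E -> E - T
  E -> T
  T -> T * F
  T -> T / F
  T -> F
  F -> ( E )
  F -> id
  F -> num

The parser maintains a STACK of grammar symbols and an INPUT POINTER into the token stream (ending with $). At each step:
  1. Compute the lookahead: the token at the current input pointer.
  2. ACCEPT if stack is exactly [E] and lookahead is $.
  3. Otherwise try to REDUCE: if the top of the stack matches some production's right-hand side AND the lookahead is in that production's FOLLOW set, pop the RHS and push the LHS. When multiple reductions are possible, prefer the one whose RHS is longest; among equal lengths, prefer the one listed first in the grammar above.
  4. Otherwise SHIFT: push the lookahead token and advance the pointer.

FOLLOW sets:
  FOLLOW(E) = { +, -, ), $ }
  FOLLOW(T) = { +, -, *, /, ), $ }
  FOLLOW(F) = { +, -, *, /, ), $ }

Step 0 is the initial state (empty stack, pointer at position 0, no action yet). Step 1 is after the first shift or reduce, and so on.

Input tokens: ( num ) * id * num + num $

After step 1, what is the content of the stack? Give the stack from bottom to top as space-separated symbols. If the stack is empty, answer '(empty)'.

Answer: (

Derivation:
Step 1: shift (. Stack=[(] ptr=1 lookahead=num remaining=[num ) * id * num + num $]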